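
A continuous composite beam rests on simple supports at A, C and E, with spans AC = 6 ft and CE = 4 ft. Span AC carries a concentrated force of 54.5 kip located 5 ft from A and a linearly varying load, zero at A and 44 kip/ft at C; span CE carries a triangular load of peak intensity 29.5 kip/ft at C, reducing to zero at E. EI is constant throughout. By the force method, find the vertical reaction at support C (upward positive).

R_C = 214.8 kip

Insert a hinge at C; M_C is the redundant, and each span becomes simply supported.
End slopes at the hinge C, treating each span as simply supported:
  span AC: point load 54.5 at a = 5: Pab(L + a)/(6LEI) = 83.26/EI
  span AC: triangular load, peak 44: w₀L³/(45EI) = 211.2/EI
  span CE: triangular load, peak 29.5: w₀L³/(45EI) = 41.96/EI
  relative rotation θ_0 = (294.5 + 41.96)/EI = 336.4/EI
A unit hogging moment at C produces rotation L₁/(3EI) + L₂/(3EI) = 3.333/EI.
Compatibility: M_C·(L₁+L₂)/(3EI) = θ_0, giving M_C = 100.9 kip·ft (hogging).
Span AC, ΣM about A with M_C applied at C: R_C^{AC}·6 = 800.5 + 100.9, so R_C^{AC} = 150.2 kip and R_A = 186.5 − 150.2 = 36.26 kip.
Span CE, ΣM about E: R_C^{CE}·4 = 157.3 + 100.9, so R_C^{CE} = 64.56 kip and R_E = 59 − 64.56 = -5.565 kip.
R_C = 150.2 + 64.56 = 214.8 kip.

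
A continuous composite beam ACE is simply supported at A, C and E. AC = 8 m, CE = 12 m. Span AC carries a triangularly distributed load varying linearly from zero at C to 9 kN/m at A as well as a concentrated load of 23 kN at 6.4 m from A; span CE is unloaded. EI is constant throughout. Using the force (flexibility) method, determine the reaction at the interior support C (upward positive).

Insert a hinge at C; M_C is the redundant, and each span becomes simply supported.
Rotations at C on the released spans (each span's end-slope, ×1/EI):
  span AC: triangular load, peak 9: 7w₀L³/(360EI) = 89.6/EI
  span AC: point load 23 at a = 6.4: Pab(L + a)/(6LEI) = 70.66/EI
  relative rotation θ_0 = (160.3 + 0)/EI = 160.3/EI
A unit hogging moment at C produces rotation L₁/(3EI) + L₂/(3EI) = 6.667/EI.
Slope continuity at C: θ_0 = M_C·6.667/EI, so M_C = 160.3/6.667 = 24.04 kN·m (hogging).
Span AC, ΣM about A with M_C applied at C: R_C^{AC}·8 = 243.2 + 24.04, so R_C^{AC} = 33.4 kN and R_A = 59 − 33.4 = 25.6 kN.
Span CE, ΣM about E: R_C^{CE}·12 = 0 + 24.04, so R_C^{CE} = 2.003 kN and R_E = 0 − 2.003 = -2.003 kN.
R_C = 33.4 + 2.003 = 35.41 kN.

R_C = 35.41 kN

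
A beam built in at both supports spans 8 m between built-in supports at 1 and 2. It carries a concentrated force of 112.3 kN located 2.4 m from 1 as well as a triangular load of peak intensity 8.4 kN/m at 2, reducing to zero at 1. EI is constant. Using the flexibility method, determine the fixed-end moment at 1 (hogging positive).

Release both end moments; the primary structure is a simply-supported span 12 with redundants M_1 and M_2.
End rotations of the released simple span under the applied load (×1/EI):
  at 1: point load 112.3 at a = 2.4: Pab(L + b)/(6LEI) = 427.6/EI
  at 2: point load 112.3 at a = 2.4: Pab(L + a)/(6LEI) = 327/EI
  at 1: triangular load, peak 8.4: 7w₀L³/(360EI) = 83.63/EI
  at 2: triangular load, peak 8.4: w₀L³/(45EI) = 95.57/EI
  θ_10 = 511.3/EI,  θ_20 = 422.6/EI
Flexibility coefficients: a unit moment at one end gives L/(3EI) there and L/(6EI) at the far end, so f₁₁ = f₂₂ = 2.667/EI and f₁₂ = f₂₁ = 1.333/EI.
Compatibility — zero rotation at each built-in end:
  2.667 M_1 + 1.333 M_2 = 511.3
  1.333 M_1 + 2.667 M_2 = 422.6
Solving the pair gives M_1 = 150 kN·m and M_2 = 83.48 kN·m (hogging).

M_1 = 150 kN·m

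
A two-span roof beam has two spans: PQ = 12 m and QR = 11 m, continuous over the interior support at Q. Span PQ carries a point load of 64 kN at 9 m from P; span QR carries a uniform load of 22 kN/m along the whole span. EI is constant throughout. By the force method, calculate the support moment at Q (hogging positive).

Release continuity at Q by inserting a hinge; the redundant is the internal moment M_Q. The primary structure is two simply-supported spans PQ and QR.
Discontinuity in slope at Q on the released structure — sum the simple-span end rotations:
  span PQ: point load 64 at a = 9: Pab(L + a)/(6LEI) = 504/EI
  span QR: UDL 22: wL³/(24EI) = 1220/EI
  relative rotation θ_0 = (504 + 1220)/EI = 1724/EI
A unit hogging moment at Q produces rotation L₁/(3EI) + L₂/(3EI) = 7.667/EI.
Compatibility: M_Q·(L₁+L₂)/(3EI) = θ_0, giving M_Q = 224.9 kN·m (hogging).

M_Q = 224.9 kN·m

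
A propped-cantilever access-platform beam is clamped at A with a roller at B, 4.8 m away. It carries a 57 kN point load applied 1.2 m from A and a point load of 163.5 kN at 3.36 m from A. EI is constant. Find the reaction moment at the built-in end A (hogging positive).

M_A = 152 kN·m

Take the reaction at B as the redundant and release it; the primary structure is a cantilever fixed at A.
Downward deflection at the released point B due to the loads:
  point load 57 at a = 1.2: Pa²(3L − a)/(6EI) = 180.6/EI
  point load 163.5 at a = 3.36: Pa²(3L − a)/(6EI) = 3396/EI
  δ_0 = 3577/EI
Flexibility coefficient — unit upward force at B: δ_{BB} = L³/(3EI) = 36.86/EI.
Compatibility at B: δ_0 − R_B·δ_{BB} = 0, so R_B = 3577/36.86 = 97.03 kN.
Moment equilibrium about A: M_A = Σ(load moments about A) − R_B·L = 617.8 − 97.03×4.8 = 152 kN·m.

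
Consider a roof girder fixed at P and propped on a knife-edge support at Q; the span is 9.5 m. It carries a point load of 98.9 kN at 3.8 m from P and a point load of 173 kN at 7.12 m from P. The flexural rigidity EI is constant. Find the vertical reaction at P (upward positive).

R_P = 142 kN

Choose R_Q as the redundant. The primary structure is the cantilever fixed at P.
Free-end deflection of the primary structure under the applied loading (downward +):
  point load 98.9 at a = 3.8: Pa²(3L − a)/(6EI) = 5879/EI
  point load 173 at a = 7.12: Pa²(3L − a)/(6EI) = 31251/EI
  δ_0 = 37130/EI
Tip deflection under a unit load at Q: L³/(3EI) = 285.8/EI.
Compatibility at Q: δ_0 − R_Q·δ_{QQ} = 0, so R_Q = 37130/285.8 = 129.9 kN.
Vertical equilibrium: R_P = ΣP − R_Q = 271.9 − 129.9 = 142 kN.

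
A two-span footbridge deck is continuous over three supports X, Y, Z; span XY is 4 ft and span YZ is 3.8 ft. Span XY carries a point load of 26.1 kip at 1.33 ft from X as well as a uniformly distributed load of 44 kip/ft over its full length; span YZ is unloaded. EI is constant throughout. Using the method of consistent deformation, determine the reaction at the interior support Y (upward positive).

Release continuity at Y by inserting a hinge; the redundant is the internal moment M_Y. The primary structure is two simply-supported spans XY and YZ.
Discontinuity in slope at Y on the released structure — sum the simple-span end rotations:
  span XY: point load 26.1 at a = 1.33: Pab(L + a)/(6LEI) = 20.58/EI
  span XY: UDL 44: wL³/(24EI) = 117.3/EI
  relative rotation θ_0 = (137.9 + 0)/EI = 137.9/EI
A unit hogging moment at Y produces rotation L₁/(3EI) + L₂/(3EI) = 2.6/EI.
Slope continuity at Y: θ_0 = M_Y·2.6/EI, so M_Y = 137.9/2.6 = 53.04 kip·ft (hogging).
Span XY, ΣM about X with M_Y applied at Y: R_Y^{XY}·4 = 386.7 + 53.04, so R_Y^{XY} = 109.9 kip and R_X = 202.1 − 109.9 = 92.16 kip.
Span YZ, ΣM about Z: R_Y^{YZ}·3.8 = 0 + 53.04, so R_Y^{YZ} = 13.96 kip and R_Z = 0 − 13.96 = -13.96 kip.
R_Y = 109.9 + 13.96 = 123.9 kip.

R_Y = 123.9 kip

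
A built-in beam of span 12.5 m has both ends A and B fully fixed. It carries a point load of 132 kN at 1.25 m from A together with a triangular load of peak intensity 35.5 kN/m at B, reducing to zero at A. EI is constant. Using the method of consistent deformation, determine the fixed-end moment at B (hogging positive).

Take the two fixed-end moments M_A, M_B as redundants; the released structure is the simple span AB.
End rotations of the released simple span under the applied load (×1/EI):
  at A: point load 132 at a = 1.25: Pab(L + b)/(6LEI) = 587.8/EI
  at B: point load 132 at a = 1.25: Pab(L + a)/(6LEI) = 340.3/EI
  at A: triangular load, peak 35.5: 7w₀L³/(360EI) = 1348/EI
  at B: triangular load, peak 35.5: w₀L³/(45EI) = 1541/EI
  θ_A0 = 1936/EI,  θ_B0 = 1881/EI
Flexibility coefficients: a unit moment at one end gives L/(3EI) there and L/(6EI) at the far end, so f₁₁ = f₂₂ = 4.167/EI and f₁₂ = f₂₁ = 2.083/EI.
Compatibility — zero rotation at each built-in end:
  4.167 M_A + 2.083 M_B = 1936
  2.083 M_A + 4.167 M_B = 1881
Solving the pair gives M_A = 318.5 kN·m and M_B = 292.2 kN·m (hogging).

M_B = 292.2 kN·m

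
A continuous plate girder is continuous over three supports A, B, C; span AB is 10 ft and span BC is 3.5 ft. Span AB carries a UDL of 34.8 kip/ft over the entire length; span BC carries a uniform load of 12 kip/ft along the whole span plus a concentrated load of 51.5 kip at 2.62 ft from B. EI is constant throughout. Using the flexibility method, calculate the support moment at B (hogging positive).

Release continuity at B by inserting a hinge; the redundant is the internal moment M_B. The primary structure is two simply-supported spans AB and BC.
Rotations at B on the released spans (each span's end-slope, ×1/EI):
  span AB: UDL 34.8: wL³/(24EI) = 1450/EI
  span BC: UDL 12: wL³/(24EI) = 21.44/EI
  span BC: point load 51.5 at a = 2.62: Pab(L + b)/(6LEI) = 24.77/EI
  relative rotation θ_0 = (1450 + 46.2)/EI = 1496/EI
A unit hogging moment at B produces rotation L₁/(3EI) + L₂/(3EI) = 4.5/EI.
Compatibility: M_B·(L₁+L₂)/(3EI) = θ_0, giving M_B = 332.5 kip·ft (hogging).

M_B = 332.5 kip·ft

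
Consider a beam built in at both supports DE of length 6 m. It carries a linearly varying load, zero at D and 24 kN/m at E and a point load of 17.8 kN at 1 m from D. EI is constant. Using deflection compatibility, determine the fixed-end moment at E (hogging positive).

M_E = 45.67 kN·m

Release both end moments; the primary structure is a simply-supported span DE with redundants M_D and M_E.
End rotations of the released simple span under the applied load (×1/EI):
  at D: triangular load, peak 24: 7w₀L³/(360EI) = 100.8/EI
  at E: triangular load, peak 24: w₀L³/(45EI) = 115.2/EI
  at D: point load 17.8 at a = 1: Pab(L + b)/(6LEI) = 27.19/EI
  at E: point load 17.8 at a = 1: Pab(L + a)/(6LEI) = 17.31/EI
  θ_D0 = 128/EI,  θ_E0 = 132.5/EI
Flexibility coefficients: a unit moment at one end gives L/(3EI) there and L/(6EI) at the far end, so f₁₁ = f₂₂ = 2/EI and f₁₂ = f₂₁ = 1/EI.
Compatibility — zero rotation at each built-in end:
  2 M_D + 1 M_E = 128
  1 M_D + 2 M_E = 132.5
Solving the pair gives M_D = 41.16 kN·m and M_E = 45.67 kN·m (hogging).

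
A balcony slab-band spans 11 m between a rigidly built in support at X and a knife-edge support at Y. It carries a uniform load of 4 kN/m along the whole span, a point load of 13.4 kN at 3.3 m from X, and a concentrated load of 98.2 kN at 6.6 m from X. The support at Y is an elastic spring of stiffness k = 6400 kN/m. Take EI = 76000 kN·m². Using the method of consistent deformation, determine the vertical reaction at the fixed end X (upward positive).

R_X = 96.63 kN

Release the roller at Y. Primary structure: cantilever fixed at X.
Deflection at Y on the released cantilever, summing each load's contribution:
  UDL 4: wL⁴/(8EI) = 7320/EI
  point load 13.4 at a = 3.3: Pa²(3L − a)/(6EI) = 722.3/EI
  point load 98.2 at a = 6.6: Pa²(3L − a)/(6EI) = 18821/EI
  δ_0 = 26864/EI
Tip deflection under a unit load at Y: L³/(3EI) = 443.7/EI.
With EI = 76000 kN·m²: δ_0 = 0.35348 m and δ_{YY} = 0.005838 m/kN.
Compatibility — the spring shortens by R_Y/k under the reaction it provides: δ_0 − R_Y·δ_{YY} = R_Y/k. With 1/k = 0.000156 m/kN, R_Y = δ_0 / (δ_{YY} + 1/k) = 0.35348 / (0.005838 + 0.000156) = 58.97 kN.
Vertical equilibrium: R_X = ΣP − R_Y = 155.6 − 58.97 = 96.63 kN.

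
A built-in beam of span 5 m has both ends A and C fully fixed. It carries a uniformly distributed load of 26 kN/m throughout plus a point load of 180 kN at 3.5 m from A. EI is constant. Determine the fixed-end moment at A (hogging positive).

M_A = 110.9 kN·m

Release both end moments; the primary structure is a simply-supported span AC with redundants M_A and M_C.
End rotations of the released simple span under the applied load (×1/EI):
  at A: UDL 26: wL³/(24EI) = 135.4/EI
  at C: UDL 26: wL³/(24EI) = 135.4/EI
  at A: point load 180 at a = 3.5: Pab(L + b)/(6LEI) = 204.8/EI
  at C: point load 180 at a = 3.5: Pab(L + a)/(6LEI) = 267.8/EI
  θ_A0 = 340.2/EI,  θ_C0 = 403.2/EI
Flexibility coefficients: a unit moment at one end gives L/(3EI) there and L/(6EI) at the far end, so f₁₁ = f₂₂ = 1.667/EI and f₁₂ = f₂₁ = 0.8333/EI.
Compatibility — zero rotation at each built-in end:
  1.667 M_A + 0.8333 M_C = 340.2
  0.8333 M_A + 1.667 M_C = 403.2
Solving the pair gives M_A = 110.9 kN·m and M_C = 186.5 kN·m (hogging).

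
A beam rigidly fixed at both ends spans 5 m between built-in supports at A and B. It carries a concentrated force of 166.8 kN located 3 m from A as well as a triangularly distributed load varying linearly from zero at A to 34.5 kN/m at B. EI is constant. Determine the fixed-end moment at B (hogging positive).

Release both end moments; the primary structure is a simply-supported span AB with redundants M_A and M_B.
On the primary (simply-supported) span, the end slopes from the loading are:
  at A: point load 166.8 at a = 3: Pab(L + b)/(6LEI) = 233.5/EI
  at B: point load 166.8 at a = 3: Pab(L + a)/(6LEI) = 266.9/EI
  at A: triangular load, peak 34.5: 7w₀L³/(360EI) = 83.85/EI
  at B: triangular load, peak 34.5: w₀L³/(45EI) = 95.83/EI
  θ_A0 = 317.4/EI,  θ_B0 = 362.7/EI
Flexibility coefficients: a unit moment at one end gives L/(3EI) there and L/(6EI) at the far end, so f₁₁ = f₂₂ = 1.667/EI and f₁₂ = f₂₁ = 0.8333/EI.
Compatibility — zero rotation at each built-in end:
  1.667 M_A + 0.8333 M_B = 317.4
  0.8333 M_A + 1.667 M_B = 362.7
Solving the pair gives M_A = 108.8 kN·m and M_B = 163.2 kN·m (hogging).

M_B = 163.2 kN·m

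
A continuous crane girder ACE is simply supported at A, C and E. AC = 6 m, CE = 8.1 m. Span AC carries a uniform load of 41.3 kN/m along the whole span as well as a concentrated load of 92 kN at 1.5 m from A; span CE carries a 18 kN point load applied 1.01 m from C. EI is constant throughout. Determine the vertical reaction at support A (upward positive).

Take M_C as the redundant. Released structure: two simple spans AC and CE with a hinge at C.
Discontinuity in slope at C on the released structure — sum the simple-span end rotations:
  span AC: UDL 41.3: wL³/(24EI) = 371.7/EI
  span AC: point load 92 at a = 1.5: Pab(L + a)/(6LEI) = 129.4/EI
  span CE: point load 18 at a = 1.01: Pab(L + b)/(6LEI) = 40.29/EI
  relative rotation θ_0 = (501.1 + 40.29)/EI = 541.4/EI
A unit hogging moment at C produces rotation L₁/(3EI) + L₂/(3EI) = 4.7/EI.
Slope continuity at C: θ_0 = M_C·4.7/EI, so M_C = 541.4/4.7 = 115.2 kN·m (hogging).
Span AC, ΣM about A with M_C applied at C: R_C^{AC}·6 = 881.4 + 115.2, so R_C^{AC} = 166.1 kN and R_A = 339.8 − 166.1 = 173.7 kN.

R_A = 173.7 kN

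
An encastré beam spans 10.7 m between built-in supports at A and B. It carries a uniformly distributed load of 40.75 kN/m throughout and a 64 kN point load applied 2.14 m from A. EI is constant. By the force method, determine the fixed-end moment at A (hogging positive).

Release both end moments; the primary structure is a simply-supported span AB with redundants M_A and M_B.
Simple-span end rotations at A and B under the given loads:
  at A: UDL 40.75: wL³/(24EI) = 2080/EI
  at B: UDL 40.75: wL³/(24EI) = 2080/EI
  at A: point load 64 at a = 2.14: Pab(L + b)/(6LEI) = 351.7/EI
  at B: point load 64 at a = 2.14: Pab(L + a)/(6LEI) = 234.5/EI
  θ_A0 = 2432/EI,  θ_B0 = 2314/EI
Flexibility coefficients: a unit moment at one end gives L/(3EI) there and L/(6EI) at the far end, so f₁₁ = f₂₂ = 3.567/EI and f₁₂ = f₂₁ = 1.783/EI.
Compatibility — zero rotation at each built-in end:
  3.567 M_A + 1.783 M_B = 2432
  1.783 M_A + 3.567 M_B = 2314
Solving the pair gives M_A = 476.4 kN·m and M_B = 410.7 kN·m (hogging).

M_A = 476.4 kN·m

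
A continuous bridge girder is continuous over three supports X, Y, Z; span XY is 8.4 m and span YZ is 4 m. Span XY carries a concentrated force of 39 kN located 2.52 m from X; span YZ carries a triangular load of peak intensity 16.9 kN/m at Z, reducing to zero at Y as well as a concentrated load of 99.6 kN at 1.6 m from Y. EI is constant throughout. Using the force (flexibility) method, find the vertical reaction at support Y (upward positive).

Release continuity at Y by inserting a hinge; the redundant is the internal moment M_Y. The primary structure is two simply-supported spans XY and YZ.
End slopes at the hinge Y, treating each span as simply supported:
  span XY: point load 39 at a = 2.52: Pab(L + a)/(6LEI) = 125.2/EI
  span YZ: triangular load, peak 16.9: 7w₀L³/(360EI) = 21.03/EI
  span YZ: point load 99.6 at a = 1.6: Pab(L + b)/(6LEI) = 102/EI
  relative rotation θ_0 = (125.2 + 123)/EI = 248.2/EI
A unit hogging moment at Y produces rotation L₁/(3EI) + L₂/(3EI) = 4.133/EI.
Slope continuity at Y: θ_0 = M_Y·4.133/EI, so M_Y = 248.2/4.133 = 60.06 kN·m (hogging).
Span XY, ΣM about X with M_Y applied at Y: R_Y^{XY}·8.4 = 98.28 + 60.06, so R_Y^{XY} = 18.85 kN and R_X = 39 − 18.85 = 20.15 kN.
Span YZ, ΣM about Z: R_Y^{YZ}·4 = 284.1 + 60.06, so R_Y^{YZ} = 86.04 kN and R_Z = 133.4 − 86.04 = 47.36 kN.
R_Y = 18.85 + 86.04 = 104.9 kN.

R_Y = 104.9 kN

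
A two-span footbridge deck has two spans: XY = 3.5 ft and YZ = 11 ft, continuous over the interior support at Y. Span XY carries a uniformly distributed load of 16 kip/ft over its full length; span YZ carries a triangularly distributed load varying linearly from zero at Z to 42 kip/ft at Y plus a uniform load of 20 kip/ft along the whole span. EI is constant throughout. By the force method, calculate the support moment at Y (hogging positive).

M_Y = 492.4 kip·ft

Insert a hinge at Y; M_Y is the redundant, and each span becomes simply supported.
End slopes at the hinge Y, treating each span as simply supported:
  span XY: UDL 16: wL³/(24EI) = 28.58/EI
  span YZ: triangular load, peak 42: w₀L³/(45EI) = 1242/EI
  span YZ: UDL 20: wL³/(24EI) = 1109/EI
  relative rotation θ_0 = (28.58 + 2351)/EI = 2380/EI
A unit hogging moment at Y produces rotation L₁/(3EI) + L₂/(3EI) = 4.833/EI.
Compatibility: M_Y·(L₁+L₂)/(3EI) = θ_0, giving M_Y = 492.4 kip·ft (hogging).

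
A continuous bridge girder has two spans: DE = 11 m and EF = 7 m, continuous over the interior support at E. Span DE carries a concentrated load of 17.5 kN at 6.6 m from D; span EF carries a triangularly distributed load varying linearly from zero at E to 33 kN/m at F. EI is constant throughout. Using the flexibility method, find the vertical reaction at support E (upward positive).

R_E = 62.85 kN

Insert a hinge at E; M_E is the redundant, and each span becomes simply supported.
Discontinuity in slope at E on the released structure — sum the simple-span end rotations:
  span DE: point load 17.5 at a = 6.6: Pab(L + a)/(6LEI) = 135.5/EI
  span EF: triangular load, peak 33: 7w₀L³/(360EI) = 220.1/EI
  relative rotation θ_0 = (135.5 + 220.1)/EI = 355.6/EI
A unit hogging moment at E produces rotation L₁/(3EI) + L₂/(3EI) = 6/EI.
Compatibility: M_E·(L₁+L₂)/(3EI) = θ_0, giving M_E = 59.27 kN·m (hogging).
Span DE, ΣM about D with M_E applied at E: R_E^{DE}·11 = 115.5 + 59.27, so R_E^{DE} = 15.89 kN and R_D = 17.5 − 15.89 = 1.612 kN.
Span EF, ΣM about F: R_E^{EF}·7 = 269.5 + 59.27, so R_E^{EF} = 46.97 kN and R_F = 115.5 − 46.97 = 68.53 kN.
R_E = 15.89 + 46.97 = 62.85 kN.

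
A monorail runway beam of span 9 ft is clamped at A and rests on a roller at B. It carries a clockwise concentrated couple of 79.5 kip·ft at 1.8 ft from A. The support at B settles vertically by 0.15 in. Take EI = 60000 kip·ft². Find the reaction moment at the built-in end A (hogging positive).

M_A = 64.35 kip·ft

Take the reaction at B as the redundant and release it; the primary structure is a cantilever fixed at A.
Primary-structure tip deflection at B by superposition:
  clockwise couple 79.5 at a = 1.8: M₀a(2L − a)/(2EI) = 1159/EI
Flexibility coefficient — unit upward force at B: δ_{BB} = L³/(3EI) = 243/EI.
With EI = 60000 kip·ft²: δ_0 = 0.019318 ft and δ_{BB} = 0.00405 ft/kip.
Compatibility — the beam at B must follow the support down by 0.0125 ft: δ_0 − R_B·δ_{BB} = 0.0125, so R_B = (0.019318 − 0.0125)/0.00405 = 1.684 kip.
Moment equilibrium about A: M_A = Σ(load moments about A) − R_B·L = 79.5 − 1.684×9 = 64.35 kip·ft.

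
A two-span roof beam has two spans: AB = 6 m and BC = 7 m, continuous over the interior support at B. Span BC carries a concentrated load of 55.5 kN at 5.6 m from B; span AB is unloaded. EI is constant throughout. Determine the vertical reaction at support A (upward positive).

R_A = -3.347 kN

Release continuity at B by inserting a hinge; the redundant is the internal moment M_B. The primary structure is two simply-supported spans AB and BC.
Rotations at B on the released spans (each span's end-slope, ×1/EI):
  span BC: point load 55.5 at a = 5.6: Pab(L + b)/(6LEI) = 87.02/EI
  relative rotation θ_0 = (0 + 87.02)/EI = 87.02/EI
A unit hogging moment at B produces rotation L₁/(3EI) + L₂/(3EI) = 4.333/EI.
Compatibility: M_B·(L₁+L₂)/(3EI) = θ_0, giving M_B = 20.08 kN·m (hogging).
Span AB, ΣM about A with M_B applied at B: R_B^{AB}·6 = 0 + 20.08, so R_B^{AB} = 3.347 kN and R_A = 0 − 3.347 = -3.347 kN.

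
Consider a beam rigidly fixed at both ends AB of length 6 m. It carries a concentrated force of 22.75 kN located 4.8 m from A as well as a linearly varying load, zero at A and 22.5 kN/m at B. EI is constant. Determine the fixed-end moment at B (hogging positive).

M_B = 57.97 kN·m

Take the two fixed-end moments M_A, M_B as redundants; the released structure is the simple span AB.
Simple-span end rotations at A and B under the given loads:
  at A: point load 22.75 at a = 4.8: Pab(L + b)/(6LEI) = 26.21/EI
  at B: point load 22.75 at a = 4.8: Pab(L + a)/(6LEI) = 39.31/EI
  at A: triangular load, peak 22.5: 7w₀L³/(360EI) = 94.5/EI
  at B: triangular load, peak 22.5: w₀L³/(45EI) = 108/EI
  θ_A0 = 120.7/EI,  θ_B0 = 147.3/EI
Flexibility coefficients: a unit moment at one end gives L/(3EI) there and L/(6EI) at the far end, so f₁₁ = f₂₂ = 2/EI and f₁₂ = f₂₁ = 1/EI.
Compatibility — zero rotation at each built-in end:
  2 M_A + 1 M_B = 120.7
  1 M_A + 2 M_B = 147.3
Solving the pair gives M_A = 31.37 kN·m and M_B = 57.97 kN·m (hogging).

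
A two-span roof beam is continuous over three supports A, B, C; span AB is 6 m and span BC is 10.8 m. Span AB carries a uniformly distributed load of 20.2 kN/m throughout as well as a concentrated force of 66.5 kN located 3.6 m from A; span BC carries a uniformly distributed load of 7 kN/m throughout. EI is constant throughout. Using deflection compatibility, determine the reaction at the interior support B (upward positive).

Insert a hinge at B; M_B is the redundant, and each span becomes simply supported.
Rotations at B on the released spans (each span's end-slope, ×1/EI):
  span AB: UDL 20.2: wL³/(24EI) = 181.8/EI
  span AB: point load 66.5 at a = 3.6: Pab(L + a)/(6LEI) = 153.2/EI
  span BC: UDL 7: wL³/(24EI) = 367.4/EI
  relative rotation θ_0 = (335 + 367.4)/EI = 702.4/EI
A unit hogging moment at B produces rotation L₁/(3EI) + L₂/(3EI) = 5.6/EI.
Compatibility: M_B·(L₁+L₂)/(3EI) = θ_0, giving M_B = 125.4 kN·m (hogging).
Span AB, ΣM about A with M_B applied at B: R_B^{AB}·6 = 603 + 125.4, so R_B^{AB} = 121.4 kN and R_A = 187.7 − 121.4 = 66.29 kN.
Span BC, ΣM about C: R_B^{BC}·10.8 = 408.2 + 125.4, so R_B^{BC} = 49.41 kN and R_C = 75.6 − 49.41 = 26.19 kN.
R_B = 121.4 + 49.41 = 170.8 kN.

R_B = 170.8 kN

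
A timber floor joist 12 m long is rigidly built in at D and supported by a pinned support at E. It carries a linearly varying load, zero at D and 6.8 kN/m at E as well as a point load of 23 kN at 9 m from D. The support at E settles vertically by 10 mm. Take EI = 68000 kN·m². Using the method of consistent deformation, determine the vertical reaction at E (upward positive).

R_E = 35.81 kN

Choose R_E as the redundant. The primary structure is the cantilever fixed at D.
Primary-structure tip deflection at E by superposition:
  triangular load, peak 6.8 at the free end: 11w₀L⁴/(120EI) = 12925/EI
  point load 23 at a = 9: Pa²(3L − a)/(6EI) = 8384/EI
  δ_0 = 21309/EI
Flexibility coefficient — unit upward force at E: δ_{EE} = L³/(3EI) = 576/EI.
With EI = 68000 kN·m²: δ_0 = 0.31337 m and δ_{EE} = 0.008471 m/kN.
Compatibility — the beam at E must follow the support down by 0.01 m: δ_0 − R_E·δ_{EE} = 0.01, so R_E = (0.31337 − 0.01)/0.008471 = 35.81 kN.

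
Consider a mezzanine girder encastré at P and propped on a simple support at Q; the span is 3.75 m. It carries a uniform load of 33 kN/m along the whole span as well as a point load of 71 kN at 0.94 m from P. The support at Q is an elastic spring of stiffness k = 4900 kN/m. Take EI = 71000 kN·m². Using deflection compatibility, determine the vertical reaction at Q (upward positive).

Remove the prop at Q; the released (primary) structure is a cantilever built in at P.
Deflection at Q on the released cantilever, summing each load's contribution:
  UDL 33: wL⁴/(8EI) = 815.7/EI
  point load 71 at a = 0.94: Pa²(3L − a)/(6EI) = 107.8/EI
  δ_0 = 923.5/EI
Tip deflection under a unit load at Q: L³/(3EI) = 17.58/EI.
With EI = 71000 kN·m²: δ_0 = 0.013008 m and δ_{QQ} = 0.000248 m/kN.
Compatibility — the spring shortens by R_Q/k under the reaction it provides: δ_0 − R_Q·δ_{QQ} = R_Q/k. With 1/k = 0.000204 m/kN, R_Q = δ_0 / (δ_{QQ} + 1/k) = 0.013008 / (0.000248 + 0.000204) = 28.8 kN.

R_Q = 28.8 kN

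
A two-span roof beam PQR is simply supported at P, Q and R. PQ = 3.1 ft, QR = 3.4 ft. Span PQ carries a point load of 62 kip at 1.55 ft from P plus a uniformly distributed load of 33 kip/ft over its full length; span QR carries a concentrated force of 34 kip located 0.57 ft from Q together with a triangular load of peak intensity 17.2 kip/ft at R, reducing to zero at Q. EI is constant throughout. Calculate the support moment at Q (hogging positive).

M_Q = 49.89 kip·ft

Insert a hinge at Q; M_Q is the redundant, and each span becomes simply supported.
Rotations at Q on the released spans (each span's end-slope, ×1/EI):
  span PQ: point load 62 at a = 1.55: Pab(L + a)/(6LEI) = 37.24/EI
  span PQ: UDL 33: wL³/(24EI) = 40.96/EI
  span QR: point load 34 at a = 0.57: Pab(L + b)/(6LEI) = 16.75/EI
  span QR: triangular load, peak 17.2: 7w₀L³/(360EI) = 13.15/EI
  relative rotation θ_0 = (78.2 + 29.89)/EI = 108.1/EI
A unit hogging moment at Q produces rotation L₁/(3EI) + L₂/(3EI) = 2.167/EI.
Slope continuity at Q: θ_0 = M_Q·2.167/EI, so M_Q = 108.1/2.167 = 49.89 kip·ft (hogging).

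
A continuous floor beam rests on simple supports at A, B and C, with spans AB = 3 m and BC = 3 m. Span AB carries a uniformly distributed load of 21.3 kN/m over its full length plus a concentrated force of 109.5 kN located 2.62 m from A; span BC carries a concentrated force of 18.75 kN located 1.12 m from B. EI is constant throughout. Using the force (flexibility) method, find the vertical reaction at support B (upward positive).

Insert a hinge at B; M_B is the redundant, and each span becomes simply supported.
Discontinuity in slope at B on the released structure — sum the simple-span end rotations:
  span AB: UDL 21.3: wL³/(24EI) = 23.96/EI
  span AB: point load 109.5 at a = 2.62: Pab(L + a)/(6LEI) = 34.04/EI
  span BC: point load 18.75 at a = 1.12: Pab(L + b)/(6LEI) = 10.7/EI
  relative rotation θ_0 = (58 + 10.7)/EI = 68.7/EI
A unit hogging moment at B produces rotation L₁/(3EI) + L₂/(3EI) = 2/EI.
Slope continuity at B: θ_0 = M_B·2/EI, so M_B = 68.7/2 = 34.35 kN·m (hogging).
Span AB, ΣM about A with M_B applied at B: R_B^{AB}·3 = 382.7 + 34.35, so R_B^{AB} = 139 kN and R_A = 173.4 − 139 = 34.37 kN.
Span BC, ΣM about C: R_B^{BC}·3 = 35.25 + 34.35, so R_B^{BC} = 23.2 kN and R_C = 18.75 − 23.2 = -4.451 kN.
R_B = 139 + 23.2 = 162.2 kN.

R_B = 162.2 kN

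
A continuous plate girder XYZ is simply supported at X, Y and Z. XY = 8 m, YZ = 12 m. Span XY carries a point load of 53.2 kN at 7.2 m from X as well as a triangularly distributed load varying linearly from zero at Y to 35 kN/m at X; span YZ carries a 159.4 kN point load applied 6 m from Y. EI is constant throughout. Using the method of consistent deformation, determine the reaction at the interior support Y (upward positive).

Insert a hinge at Y; M_Y is the redundant, and each span becomes simply supported.
End slopes at the hinge Y, treating each span as simply supported:
  span XY: point load 53.2 at a = 7.2: Pab(L + a)/(6LEI) = 97.04/EI
  span XY: triangular load, peak 35: 7w₀L³/(360EI) = 348.4/EI
  span YZ: point load 159.4 at a = 6: Pab(L + b)/(6LEI) = 1435/EI
  relative rotation θ_0 = (445.5 + 1435)/EI = 1880/EI
A unit hogging moment at Y produces rotation L₁/(3EI) + L₂/(3EI) = 6.667/EI.
Slope continuity at Y: θ_0 = M_Y·6.667/EI, so M_Y = 1880/6.667 = 282 kN·m (hogging).
Span XY, ΣM about X with M_Y applied at Y: R_Y^{XY}·8 = 756.4 + 282, so R_Y^{XY} = 129.8 kN and R_X = 193.2 − 129.8 = 63.4 kN.
Span YZ, ΣM about Z: R_Y^{YZ}·12 = 956.4 + 282, so R_Y^{YZ} = 103.2 kN and R_Z = 159.4 − 103.2 = 56.2 kN.
R_Y = 129.8 + 103.2 = 233 kN.

R_Y = 233 kN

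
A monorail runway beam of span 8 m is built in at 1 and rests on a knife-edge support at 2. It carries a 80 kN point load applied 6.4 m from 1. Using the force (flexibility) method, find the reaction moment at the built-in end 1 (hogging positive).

Remove the prop at 2; the released (primary) structure is a cantilever built in at 1.
Deflection at 2 on the released cantilever, summing each load's contribution:
  point load 80 at a = 6.4: Pa²(3L − a)/(6EI) = 9612/EI
Flexibility coefficient — unit upward force at 2: δ_{22} = L³/(3EI) = 170.7/EI.
The prop prevents deflection at 2: R_2 = δ_0/δ_{22} = 9612/170.7 = 56.32 kN.
Moment equilibrium about 1: M_1 = Σ(load moments about 1) − R_2·L = 512 − 56.32×8 = 61.44 kN·m.

M_1 = 61.44 kN·m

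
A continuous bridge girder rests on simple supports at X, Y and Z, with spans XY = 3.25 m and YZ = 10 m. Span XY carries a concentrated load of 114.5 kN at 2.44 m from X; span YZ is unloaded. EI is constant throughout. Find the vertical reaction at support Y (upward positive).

R_Y = 92.06 kN

Release continuity at Y by inserting a hinge; the redundant is the internal moment M_Y. The primary structure is two simply-supported spans XY and YZ.
Rotations at Y on the released spans (each span's end-slope, ×1/EI):
  span XY: point load 114.5 at a = 2.44: Pab(L + a)/(6LEI) = 66.03/EI
  relative rotation θ_0 = (66.03 + 0)/EI = 66.03/EI
A unit hogging moment at Y produces rotation L₁/(3EI) + L₂/(3EI) = 4.417/EI.
Compatibility: M_Y·(L₁+L₂)/(3EI) = θ_0, giving M_Y = 14.95 kN·m (hogging).
Span XY, ΣM about X with M_Y applied at Y: R_Y^{XY}·3.25 = 279.4 + 14.95, so R_Y^{XY} = 90.56 kN and R_X = 114.5 − 90.56 = 23.94 kN.
Span YZ, ΣM about Z: R_Y^{YZ}·10 = 0 + 14.95, so R_Y^{YZ} = 1.495 kN and R_Z = 0 − 1.495 = -1.495 kN.
R_Y = 90.56 + 1.495 = 92.06 kN.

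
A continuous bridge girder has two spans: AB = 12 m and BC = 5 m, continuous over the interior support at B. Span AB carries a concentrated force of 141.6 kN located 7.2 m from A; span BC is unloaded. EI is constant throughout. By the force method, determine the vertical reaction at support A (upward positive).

R_A = 37.45 kN

Release continuity at B by inserting a hinge; the redundant is the internal moment M_B. The primary structure is two simply-supported spans AB and BC.
Rotations at B on the released spans (each span's end-slope, ×1/EI):
  span AB: point load 141.6 at a = 7.2: Pab(L + a)/(6LEI) = 1305/EI
  relative rotation θ_0 = (1305 + 0)/EI = 1305/EI
A unit hogging moment at B produces rotation L₁/(3EI) + L₂/(3EI) = 5.667/EI.
Compatibility: M_B·(L₁+L₂)/(3EI) = θ_0, giving M_B = 230.3 kN·m (hogging).
Span AB, ΣM about A with M_B applied at B: R_B^{AB}·12 = 1020 + 230.3, so R_B^{AB} = 104.2 kN and R_A = 141.6 − 104.2 = 37.45 kN.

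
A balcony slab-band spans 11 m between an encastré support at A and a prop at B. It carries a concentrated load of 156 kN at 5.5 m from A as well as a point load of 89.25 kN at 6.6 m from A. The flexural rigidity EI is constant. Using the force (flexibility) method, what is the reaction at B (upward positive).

Remove the prop at B; the released (primary) structure is a cantilever built in at A.
Free-end deflection of the primary structure under the applied loading (downward +):
  point load 156 at a = 5.5: Pa²(3L − a)/(6EI) = 21629/EI
  point load 89.25 at a = 6.6: Pa²(3L − a)/(6EI) = 17106/EI
  δ_0 = 38735/EI
Flexibility coefficient — unit upward force at B: δ_{BB} = L³/(3EI) = 443.7/EI.
Compatibility at B: δ_0 − R_B·δ_{BB} = 0, so R_B = 38735/443.7 = 87.31 kN.

R_B = 87.31 kN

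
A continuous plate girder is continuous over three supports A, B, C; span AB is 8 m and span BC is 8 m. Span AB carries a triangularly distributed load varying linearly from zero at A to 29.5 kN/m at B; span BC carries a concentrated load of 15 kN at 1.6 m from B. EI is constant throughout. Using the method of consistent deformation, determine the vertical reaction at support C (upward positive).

Take M_B as the redundant. Released structure: two simple spans AB and BC with a hinge at B.
End slopes at the hinge B, treating each span as simply supported:
  span AB: triangular load, peak 29.5: w₀L³/(45EI) = 335.6/EI
  span BC: point load 15 at a = 1.6: Pab(L + b)/(6LEI) = 46.08/EI
  relative rotation θ_0 = (335.6 + 46.08)/EI = 381.7/EI
A unit hogging moment at B produces rotation L₁/(3EI) + L₂/(3EI) = 5.333/EI.
Compatibility: M_B·(L₁+L₂)/(3EI) = θ_0, giving M_B = 71.57 kN·m (hogging).
Span BC, ΣM about C: R_B^{BC}·8 = 96 + 71.57, so R_B^{BC} = 20.95 kN and R_C = 15 − 20.95 = -5.947 kN.

R_C = -5.947 kN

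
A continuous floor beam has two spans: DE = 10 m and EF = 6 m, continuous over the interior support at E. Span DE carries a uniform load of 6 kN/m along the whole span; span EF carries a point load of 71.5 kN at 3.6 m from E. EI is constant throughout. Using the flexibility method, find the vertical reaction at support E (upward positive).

R_E = 78.31 kN

Take M_E as the redundant. Released structure: two simple spans DE and EF with a hinge at E.
End slopes at the hinge E, treating each span as simply supported:
  span DE: UDL 6: wL³/(24EI) = 250/EI
  span EF: point load 71.5 at a = 3.6: Pab(L + b)/(6LEI) = 144.1/EI
  relative rotation θ_0 = (250 + 144.1)/EI = 394.1/EI
A unit hogging moment at E produces rotation L₁/(3EI) + L₂/(3EI) = 5.333/EI.
Slope continuity at E: θ_0 = M_E·5.333/EI, so M_E = 394.1/5.333 = 73.9 kN·m (hogging).
Span DE, ΣM about D with M_E applied at E: R_E^{DE}·10 = 300 + 73.9, so R_E^{DE} = 37.39 kN and R_D = 60 − 37.39 = 22.61 kN.
Span EF, ΣM about F: R_E^{EF}·6 = 171.6 + 73.9, so R_E^{EF} = 40.92 kN and R_F = 71.5 − 40.92 = 30.58 kN.
R_E = 37.39 + 40.92 = 78.31 kN.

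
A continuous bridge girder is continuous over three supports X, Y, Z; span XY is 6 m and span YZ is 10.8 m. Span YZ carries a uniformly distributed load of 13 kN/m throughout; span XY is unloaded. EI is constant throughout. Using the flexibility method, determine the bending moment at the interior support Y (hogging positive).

M_Y = 121.8 kN·m

Release continuity at Y by inserting a hinge; the redundant is the internal moment M_Y. The primary structure is two simply-supported spans XY and YZ.
Discontinuity in slope at Y on the released structure — sum the simple-span end rotations:
  span YZ: UDL 13: wL³/(24EI) = 682.3/EI
  relative rotation θ_0 = (0 + 682.3)/EI = 682.3/EI
A unit hogging moment at Y produces rotation L₁/(3EI) + L₂/(3EI) = 5.6/EI.
Compatibility: M_Y·(L₁+L₂)/(3EI) = θ_0, giving M_Y = 121.8 kN·m (hogging).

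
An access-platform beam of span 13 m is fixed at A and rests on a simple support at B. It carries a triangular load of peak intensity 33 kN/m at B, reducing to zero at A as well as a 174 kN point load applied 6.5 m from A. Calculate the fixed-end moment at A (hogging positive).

Choose R_B as the redundant. The primary structure is the cantilever fixed at A.
Free-end deflection of the primary structure under the applied loading (downward +):
  triangular load, peak 33 at the free end: 11w₀L⁴/(120EI) = 86397/EI
  point load 174 at a = 6.5: Pa²(3L − a)/(6EI) = 39821/EI
  δ_0 = 126218/EI
Flexibility coefficient — unit upward force at B: δ_{BB} = L³/(3EI) = 732.3/EI.
The prop prevents deflection at B: R_B = δ_0/δ_{BB} = 126218/732.3 = 172.3 kN.
Moment equilibrium about A: M_A = Σ(load moments about A) − R_B·L = 2990 − 172.3×13 = 749.5 kN·m.

M_A = 749.5 kN·m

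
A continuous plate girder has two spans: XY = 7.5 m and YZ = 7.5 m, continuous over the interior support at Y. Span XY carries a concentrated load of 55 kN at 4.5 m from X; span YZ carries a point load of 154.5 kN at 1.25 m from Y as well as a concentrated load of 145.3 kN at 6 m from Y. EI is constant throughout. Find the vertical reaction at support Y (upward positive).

Take M_Y as the redundant. Released structure: two simple spans XY and YZ with a hinge at Y.
Rotations at Y on the released spans (each span's end-slope, ×1/EI):
  span XY: point load 55 at a = 4.5: Pab(L + a)/(6LEI) = 198/EI
  span YZ: point load 154.5 at a = 1.25: Pab(L + b)/(6LEI) = 368.8/EI
  span YZ: point load 145.3 at a = 6: Pab(L + b)/(6LEI) = 261.5/EI
  relative rotation θ_0 = (198 + 630.4)/EI = 828.4/EI
A unit hogging moment at Y produces rotation L₁/(3EI) + L₂/(3EI) = 5/EI.
Compatibility: M_Y·(L₁+L₂)/(3EI) = θ_0, giving M_Y = 165.7 kN·m (hogging).
Span XY, ΣM about X with M_Y applied at Y: R_Y^{XY}·7.5 = 247.5 + 165.7, so R_Y^{XY} = 55.09 kN and R_X = 55 − 55.09 = -0.08947 kN.
Span YZ, ΣM about Z: R_Y^{YZ}·7.5 = 1184 + 165.7, so R_Y^{YZ} = 179.9 kN and R_Z = 299.8 − 179.9 = 119.9 kN.
R_Y = 55.09 + 179.9 = 235 kN.

R_Y = 235 kN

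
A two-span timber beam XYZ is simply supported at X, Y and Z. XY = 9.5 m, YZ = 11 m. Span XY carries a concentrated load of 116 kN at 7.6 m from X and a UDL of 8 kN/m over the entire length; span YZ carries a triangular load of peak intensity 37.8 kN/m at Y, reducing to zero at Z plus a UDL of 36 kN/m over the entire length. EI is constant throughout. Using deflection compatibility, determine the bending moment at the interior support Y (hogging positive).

Insert a hinge at Y; M_Y is the redundant, and each span becomes simply supported.
Discontinuity in slope at Y on the released structure — sum the simple-span end rotations:
  span XY: point load 116 at a = 7.6: Pab(L + a)/(6LEI) = 502.5/EI
  span XY: UDL 8: wL³/(24EI) = 285.8/EI
  span YZ: triangular load, peak 37.8: w₀L³/(45EI) = 1118/EI
  span YZ: UDL 36: wL³/(24EI) = 1996/EI
  relative rotation θ_0 = (788.3 + 3115)/EI = 3903/EI
A unit hogging moment at Y produces rotation L₁/(3EI) + L₂/(3EI) = 6.833/EI.
Compatibility: M_Y·(L₁+L₂)/(3EI) = θ_0, giving M_Y = 571.1 kN·m (hogging).

M_Y = 571.1 kN·m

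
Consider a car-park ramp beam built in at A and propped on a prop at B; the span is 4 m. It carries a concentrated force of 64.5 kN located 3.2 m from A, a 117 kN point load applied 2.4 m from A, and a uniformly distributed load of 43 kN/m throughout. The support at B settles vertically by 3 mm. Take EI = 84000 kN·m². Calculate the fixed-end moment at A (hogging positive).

Take the reaction at B as the redundant and release it; the primary structure is a cantilever fixed at A.
Primary-structure tip deflection at B by superposition:
  point load 64.5 at a = 3.2: Pa²(3L − a)/(6EI) = 968.7/EI
  point load 117 at a = 2.4: Pa²(3L − a)/(6EI) = 1078/EI
  UDL 43: wL⁴/(8EI) = 1376/EI
  δ_0 = 3423/EI
Flexibility coefficient — unit upward force at B: δ_{BB} = L³/(3EI) = 21.33/EI.
With EI = 84000 kN·m²: δ_0 = 0.04075 m and δ_{BB} = 0.000254 m/kN.
Compatibility — the beam at B must follow the support down by 0.003 m: δ_0 − R_B·δ_{BB} = 0.003, so R_B = (0.04075 − 0.003)/0.000254 = 148.6 kN.
Moment equilibrium about A: M_A = Σ(load moments about A) − R_B·L = 831.2 − 148.6×4 = 236.6 kN·m.

M_A = 236.6 kN·m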